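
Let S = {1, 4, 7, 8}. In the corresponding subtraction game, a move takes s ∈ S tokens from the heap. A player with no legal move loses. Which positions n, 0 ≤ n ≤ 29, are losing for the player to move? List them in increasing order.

0, 2, 5, 11, 14, 16, 25, 27

G(0) = 0
G(1) = mex{0} = 1
G(2) = mex{1} = 0
G(3) = mex{0} = 1
G(4) = mex{1,0} = 2
G(5) = mex{2,1} = 0
G(6) = mex{0,0} = 1
G(7) = mex{1,1,0} = 2
G(8) = mex{2,2,1,0} = 3
G(9) = mex{3,0,0,1} = 2
G(10) = mex{2,1,1,0} = 3
G(11) = mex{3,2,2,1} = 0
G(12) = mex{0,3,0,2} = 1
G(13) = mex{1,2,1,0} = 3
G(14) = mex{3,3,2,1} = 0
G(15) = mex{0,0,3,2} = 1
G(16) = mex{1,1,2,3} = 0
G(17) = mex{0,3,3,2} = 1
G(18) = mex{1,0,0,3} = 2
G(19) = mex{2,1,1,0} = 3
G(20) = mex{3,0,3,1} = 2
G(21) = mex{2,1,0,3} = 4
G(22) = mex{4,2,1,0} = 3
G(23) = mex{3,3,0,1} = 2
G(24) = mex{2,2,1,0} = 3
G(25) = mex{3,4,2,1} = 0
G(26) = mex{0,3,3,2} = 1
G(27) = mex{1,2,2,3} = 0
G(28) = mex{0,3,4,2} = 1
G(29) = mex{1,0,3,4} = 2
P-positions are exactly the n with G(n) = 0.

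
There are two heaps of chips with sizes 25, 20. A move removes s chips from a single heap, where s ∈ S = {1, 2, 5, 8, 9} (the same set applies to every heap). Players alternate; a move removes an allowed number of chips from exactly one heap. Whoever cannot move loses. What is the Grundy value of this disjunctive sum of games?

All heaps use S = {1, 2, 5, 8, 9}:
G(0) = 0
G(1) = mex{0} = 1
G(2) = mex{1,0} = 2
G(3) = mex{2,1} = 0
G(4) = mex{0,2} = 1
G(5) = mex{1,0,0} = 2
G(6) = mex{2,1,1} = 0
G(7) = mex{0,2,2} = 1
G(8) = mex{1,0,0,0} = 2
G(9) = mex{2,1,1,1,0} = 3
G(10) = mex{3,2,2,2,1} = 0
G(11) = mex{0,3,0,0,2} = 1
G(12) = mex{1,0,1,1,0} = 2
G(13) = mex{2,1,2,2,1} = 0
G(14) = mex{0,2,3,0,2} = 1
G(15) = mex{1,0,0,1,0} = 2
G(16) = mex{2,1,1,2,1} = 0
G(17) = mex{0,2,2,3,2} = 1
G(18) = mex{1,0,0,0,3} = 2
G(19) = mex{2,1,1,1,0} = 3
G(20) = mex{3,2,2,2,1} = 0
G(21) = mex{0,3,0,0,2} = 1
G(22) = mex{1,0,1,1,0} = 2
G(23) = mex{2,1,2,2,1} = 0
G(24) = mex{0,2,3,0,2} = 1
G(25) = mex{1,0,0,1,0} = 2
Heap A: G(25) = 2.
Heap B: G(20) = 0.
Combined Grundy value = 2 ⊕ 0 = 2.

2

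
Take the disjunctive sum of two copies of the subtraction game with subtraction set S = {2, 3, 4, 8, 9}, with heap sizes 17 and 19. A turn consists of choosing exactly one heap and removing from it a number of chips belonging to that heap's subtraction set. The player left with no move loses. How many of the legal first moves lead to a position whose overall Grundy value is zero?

All heaps use S = {2, 3, 4, 8, 9}:
G(0) = 0
G(1) = mex{} = 0
G(2) = mex{0} = 1
G(3) = mex{0,0} = 1
G(4) = mex{1,0,0} = 2
G(5) = mex{1,1,0} = 2
G(6) = mex{2,1,1} = 0
G(7) = mex{2,2,1} = 0
G(8) = mex{0,2,2,0} = 1
G(9) = mex{0,0,2,0,0} = 1
G(10) = mex{1,0,0,1,0} = 2
G(11) = mex{1,1,0,1,1} = 2
G(12) = mex{2,1,1,2,1} = 0
G(13) = mex{2,2,1,2,2} = 0
G(14) = mex{0,2,2,0,2} = 1
G(15) = mex{0,0,2,0,0} = 1
G(16) = mex{1,0,0,1,0} = 2
G(17) = mex{1,1,0,1,1} = 2
G(18) = mex{2,1,1,2,1} = 0
G(19) = mex{2,2,1,2,2} = 0
Heap A: G(17) = 2.
Heap B: G(19) = 0.
Combined Grundy value = 2 ⊕ 0 = 2.
A winning move leaves total XOR = 0, i.e. changes one component's Grundy value g to g ⊕ X where X is the current total.
Heap A: need g' = 2⊕2 = 0. Options: 17−2→G=1, 17−3→G=1, 17−4→G=0, 17−8→G=1, 17−9→G=1. Hits: 1.
Heap B: need g' = 0⊕2 = 2. Options: 19−2→G=2, 19−3→G=2, 19−4→G=1, 19−8→G=2, 19−9→G=2. Hits: 4.

5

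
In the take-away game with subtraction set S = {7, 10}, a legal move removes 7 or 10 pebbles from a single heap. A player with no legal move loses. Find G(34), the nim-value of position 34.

n :  0  1  2  3  4  5  6  7  8  9 10 11 12 13 14 15 16 17 18 19 20 21 22 23 24 25 26 27 28 29 30 31 32 33 34
G :  0  0  0  0  0  0  0  1  1  1  1  1  1  1  2  2  2  0  0  0  0  0  0  0  1  1  1  1  1  1  1  2  2  2  0

0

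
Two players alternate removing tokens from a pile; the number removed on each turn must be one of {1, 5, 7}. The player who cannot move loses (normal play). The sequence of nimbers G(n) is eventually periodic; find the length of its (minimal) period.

2

n :  0  1  2  3  4  5  6  7  8  9 10 11 12 13 14
G :  0  1  0  1  0  1  0  1  0  1  0  1  0  1  0
G(n+2) = G(n) holds for n = 0,…,6 (a full window of length max(S) = 7), so the sequence is purely periodic with period 2.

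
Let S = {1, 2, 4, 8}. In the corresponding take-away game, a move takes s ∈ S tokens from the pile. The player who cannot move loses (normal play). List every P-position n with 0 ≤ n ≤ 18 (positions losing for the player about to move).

n :  0  1  2  3  4  5  6  7  8  9 10 11 12 13 14 15 16 17 18
G :  0  1  2  0  1  2  0  1  2  0  1  2  0  1  2  0  1  2  0
P-positions are exactly the n with G(n) = 0.

0, 3, 6, 9, 12, 15, 18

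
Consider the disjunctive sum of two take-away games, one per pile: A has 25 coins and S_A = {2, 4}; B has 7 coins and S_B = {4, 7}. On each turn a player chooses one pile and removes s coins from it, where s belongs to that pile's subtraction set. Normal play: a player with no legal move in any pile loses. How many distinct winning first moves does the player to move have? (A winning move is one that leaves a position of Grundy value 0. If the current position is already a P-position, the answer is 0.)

Pile A, S = {2, 4}:
n :  0  1  2  3  4  5  6  7  8  9 10 11 12 13 14 15 16 17 18 19 20 21 22 23 24 25
G :  0  0  1  1  2  2  0  0  1  1  2  2  0  0  1  1  2  2  0  0  1  1  2  2  0  0
G_A(25) = 0.
Pile B, S = {4, 7}:
G(0) = 0
G(1) = mex{} = 0
G(2) = mex{} = 0
G(3) = mex{} = 0
G(4) = mex{0} = 1
G(5) = mex{0} = 1
G(6) = mex{0} = 1
G(7) = mex{0,0} = 1
G_B(7) = 1.
Combined Grundy value = 0 ⊕ 1 = 1.
A winning move leaves total XOR = 0, i.e. changes one component's Grundy value g to g ⊕ X where X is the current total.
Pile A: need g' = 0⊕1 = 1. Options: 25−2→G=2, 25−4→G=1. Hits: 1.
Pile B: need g' = 1⊕1 = 0. Options: 7−4→G=0, 7−7→G=0. Hits: 2.

3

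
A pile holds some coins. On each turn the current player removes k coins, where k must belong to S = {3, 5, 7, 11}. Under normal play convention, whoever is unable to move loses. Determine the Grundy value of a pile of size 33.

1

G(0) = 0
G(1) = mex{} = 0
G(2) = mex{} = 0
G(3) = mex{0} = 1
G(4) = mex{0} = 1
G(5) = mex{0,0} = 1
G(6) = mex{1,0} = 2
G(7) = mex{1,0,0} = 2
G(8) = mex{1,1,0} = 2
G(9) = mex{2,1,0} = 3
G(10) = mex{2,1,1} = 0
G(11) = mex{2,2,1,0} = 3
G(12) = mex{3,2,1,0} = 4
G(13) = mex{0,2,2,0} = 1
G(14) = mex{3,3,2,1} = 0
G(15) = mex{4,0,2,1} = 3
G(16) = mex{1,3,3,1} = 0
G(17) = mex{0,4,0,2} = 1
G(18) = mex{3,1,3,2} = 0
G(19) = mex{0,0,4,2} = 1
G(20) = mex{1,3,1,3} = 0
G(21) = mex{0,0,0,0} = 1
G(22) = mex{1,1,3,3} = 0
G(23) = mex{0,0,0,4} = 1
G(24) = mex{1,1,1,1} = 0
G(25) = mex{0,0,0,0} = 1
G(26) = mex{1,1,1,3} = 0
G(27) = mex{0,0,0,0} = 1
G(28) = mex{1,1,1,1} = 0
G(29) = mex{0,0,0,0} = 1
G(30) = mex{1,1,1,1} = 0
G(31) = mex{0,0,0,0} = 1
G(32) = mex{1,1,1,1} = 0
G(33) = mex{0,0,0,0} = 1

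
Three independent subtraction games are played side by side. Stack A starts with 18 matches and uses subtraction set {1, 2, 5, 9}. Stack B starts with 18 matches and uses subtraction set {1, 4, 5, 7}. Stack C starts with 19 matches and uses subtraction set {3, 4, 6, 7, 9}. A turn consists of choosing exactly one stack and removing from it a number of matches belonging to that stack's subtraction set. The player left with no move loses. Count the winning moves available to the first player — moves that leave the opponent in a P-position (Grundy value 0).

Stack A, S = {1, 2, 5, 9}:
G(0) = 0
G(1) = mex{0} = 1
G(2) = mex{1,0} = 2
G(3) = mex{2,1} = 0
G(4) = mex{0,2} = 1
G(5) = mex{1,0,0} = 2
G(6) = mex{2,1,1} = 0
G(7) = mex{0,2,2} = 1
G(8) = mex{1,0,0} = 2
G(9) = mex{2,1,1,0} = 3
G(10) = mex{3,2,2,1} = 0
G(11) = mex{0,3,0,2} = 1
G(12) = mex{1,0,1,0} = 2
G(13) = mex{2,1,2,1} = 0
G(14) = mex{0,2,3,2} = 1
G(15) = mex{1,0,0,0} = 2
G(16) = mex{2,1,1,1} = 0
G(17) = mex{0,2,2,2} = 1
G(18) = mex{1,0,0,3} = 2
G_A(18) = 2.
Stack B, S = {1, 4, 5, 7}:
n :  0  1  2  3  4  5  6  7  8  9 10 11 12 13 14 15 16 17 18
G :  0  1  0  1  2  3  2  3  0  1  0  1  2  3  2  3  0  1  0
G_B(18) = 0.
Stack C, S = {3, 4, 6, 7, 9}:
n :  0  1  2  3  4  5  6  7  8  9 10 11 12 13 14 15 16 17 18 19
G :  0  0  0  1  1  1  2  2  2  3  3  3  0  0  0  1  1  1  2  2
G_C(19) = 2.
Combined Grundy value = 2 ⊕ 0 ⊕ 2 = 0.
A winning move leaves total XOR = 0, i.e. changes one component's Grundy value g to g ⊕ X where X is the current total.
Stack A: target g' = 2⊕0 = 2, but every legal move changes the Grundy value (mex property), so 0 moves.
Stack B: target g' = 0⊕0 = 0, but every legal move changes the Grundy value (mex property), so 0 moves.
Stack C: target g' = 2⊕0 = 2, but every legal move changes the Grundy value (mex property), so 0 moves.

0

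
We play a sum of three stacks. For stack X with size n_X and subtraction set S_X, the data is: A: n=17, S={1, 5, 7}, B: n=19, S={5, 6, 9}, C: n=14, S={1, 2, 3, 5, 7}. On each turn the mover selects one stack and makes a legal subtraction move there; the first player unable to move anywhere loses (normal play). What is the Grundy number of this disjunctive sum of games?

2

Stack A, S = {1, 5, 7}:
n :  0  1  2  3  4  5  6  7  8  9 10 11 12 13 14 15 16 17
G :  0  1  0  1  0  1  0  1  0  1  0  1  0  1  0  1  0  1
G_A(17) = 1.
Stack B, S = {5, 6, 9}:
G(0) = 0
G(1) = mex{} = 0
G(2) = mex{} = 0
G(3) = mex{} = 0
G(4) = mex{} = 0
G(5) = mex{0} = 1
G(6) = mex{0,0} = 1
G(7) = mex{0,0} = 1
G(8) = mex{0,0} = 1
G(9) = mex{0,0,0} = 1
G(10) = mex{1,0,0} = 2
G(11) = mex{1,1,0} = 2
G(12) = mex{1,1,0} = 2
G(13) = mex{1,1,0} = 2
G(14) = mex{1,1,1} = 0
G(15) = mex{2,1,1} = 0
G(16) = mex{2,2,1} = 0
G(17) = mex{2,2,1} = 0
G(18) = mex{2,2,1} = 0
G(19) = mex{0,2,2} = 1
G_B(19) = 1.
Stack C, S = {1, 2, 3, 5, 7}:
G(0) = 0
G(1) = mex{0} = 1
G(2) = mex{1,0} = 2
G(3) = mex{2,1,0} = 3
G(4) = mex{3,2,1} = 0
G(5) = mex{0,3,2,0} = 1
G(6) = mex{1,0,3,1} = 2
G(7) = mex{2,1,0,2,0} = 3
G(8) = mex{3,2,1,3,1} = 0
G(9) = mex{0,3,2,0,2} = 1
G(10) = mex{1,0,3,1,3} = 2
G(11) = mex{2,1,0,2,0} = 3
G(12) = mex{3,2,1,3,1} = 0
G(13) = mex{0,3,2,0,2} = 1
G(14) = mex{1,0,3,1,3} = 2
G_C(14) = 2.
Combined Grundy value = 1 ⊕ 1 ⊕ 2 = 2.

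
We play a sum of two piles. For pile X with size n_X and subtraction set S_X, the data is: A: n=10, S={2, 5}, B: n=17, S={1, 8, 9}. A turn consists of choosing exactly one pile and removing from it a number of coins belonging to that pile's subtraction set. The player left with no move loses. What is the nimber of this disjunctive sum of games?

0

Pile A, S = {2, 5}:
G(0) = 0
G(1) = mex{} = 0
G(2) = mex{0} = 1
G(3) = mex{0} = 1
G(4) = mex{1} = 0
G(5) = mex{1,0} = 2
G(6) = mex{0,0} = 1
G(7) = mex{2,1} = 0
G(8) = mex{1,1} = 0
G(9) = mex{0,0} = 1
G(10) = mex{0,2} = 1
G_A(10) = 1.
Pile B, S = {1, 8, 9}:
n :  0  1  2  3  4  5  6  7  8  9 10 11 12 13 14 15 16 17
G :  0  1  0  1  0  1  0  1  2  3  2  3  2  3  2  3  0  1
G_B(17) = 1.
Combined Grundy value = 1 ⊕ 1 = 0.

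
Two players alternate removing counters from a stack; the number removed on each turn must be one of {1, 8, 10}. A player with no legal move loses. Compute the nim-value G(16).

1

G(0) = 0
G(1) = mex{0} = 1
G(2) = mex{1} = 0
G(3) = mex{0} = 1
G(4) = mex{1} = 0
G(5) = mex{0} = 1
G(6) = mex{1} = 0
G(7) = mex{0} = 1
G(8) = mex{1,0} = 2
G(9) = mex{2,1} = 0
G(10) = mex{0,0,0} = 1
G(11) = mex{1,1,1} = 0
G(12) = mex{0,0,0} = 1
G(13) = mex{1,1,1} = 0
G(14) = mex{0,0,0} = 1
G(15) = mex{1,1,1} = 0
G(16) = mex{0,2,0} = 1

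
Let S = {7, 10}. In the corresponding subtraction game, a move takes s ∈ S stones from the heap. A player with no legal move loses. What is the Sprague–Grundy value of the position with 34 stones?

0

G(0) = 0
G(1) = mex{} = 0
G(2) = mex{} = 0
G(3) = mex{} = 0
G(4) = mex{} = 0
G(5) = mex{} = 0
G(6) = mex{} = 0
G(7) = mex{0} = 1
G(8) = mex{0} = 1
G(9) = mex{0} = 1
G(10) = mex{0,0} = 1
G(11) = mex{0,0} = 1
G(12) = mex{0,0} = 1
G(13) = mex{0,0} = 1
G(14) = mex{1,0} = 2
G(15) = mex{1,0} = 2
G(16) = mex{1,0} = 2
G(17) = mex{1,1} = 0
G(18) = mex{1,1} = 0
G(19) = mex{1,1} = 0
G(20) = mex{1,1} = 0
G(21) = mex{2,1} = 0
G(22) = mex{2,1} = 0
G(23) = mex{2,1} = 0
G(24) = mex{0,2} = 1
G(25) = mex{0,2} = 1
G(26) = mex{0,2} = 1
G(27) = mex{0,0} = 1
G(28) = mex{0,0} = 1
G(29) = mex{0,0} = 1
G(30) = mex{0,0} = 1
G(31) = mex{1,0} = 2
G(32) = mex{1,0} = 2
G(33) = mex{1,0} = 2
G(34) = mex{1,1} = 0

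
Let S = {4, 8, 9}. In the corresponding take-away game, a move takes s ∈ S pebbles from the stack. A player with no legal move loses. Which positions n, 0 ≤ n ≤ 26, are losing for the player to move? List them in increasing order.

0, 1, 2, 3, 13, 14, 15, 16, 26

n :  0  1  2  3  4  5  6  7  8  9 10 11 12 13 14 15 16 17 18 19 20 21 22 23 24 25 26
G :  0  0  0  0  1  1  1  1  2  2  2  2  3  0  0  0  0  1  1  1  1  2  2  2  2  3  0
P-positions are exactly the n with G(n) = 0.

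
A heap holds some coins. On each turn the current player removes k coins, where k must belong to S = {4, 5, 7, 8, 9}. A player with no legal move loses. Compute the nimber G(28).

n :  0  1  2  3  4  5  6  7  8  9 10 11 12 13 14 15 16 17 18 19 20 21 22 23 24 25 26 27 28
G :  0  0  0  0  1  1  1  1  2  2  2  2  3  0  0  0  0  1  1  1  1  2  2  2  2  3  0  0  0

0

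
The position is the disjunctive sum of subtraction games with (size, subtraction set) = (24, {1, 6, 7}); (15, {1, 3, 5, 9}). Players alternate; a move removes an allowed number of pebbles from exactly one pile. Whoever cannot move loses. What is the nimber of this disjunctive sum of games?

1

Pile A, S = {1, 6, 7}:
G(0) = 0
G(1) = mex{0} = 1
G(2) = mex{1} = 0
G(3) = mex{0} = 1
G(4) = mex{1} = 0
G(5) = mex{0} = 1
G(6) = mex{1,0} = 2
G(7) = mex{2,1,0} = 3
G(8) = mex{3,0,1} = 2
G(9) = mex{2,1,0} = 3
G(10) = mex{3,0,1} = 2
G(11) = mex{2,1,0} = 3
G(12) = mex{3,2,1} = 0
G(13) = mex{0,3,2} = 1
G(14) = mex{1,2,3} = 0
G(15) = mex{0,3,2} = 1
G(16) = mex{1,2,3} = 0
G(17) = mex{0,3,2} = 1
G(18) = mex{1,0,3} = 2
G(19) = mex{2,1,0} = 3
G(20) = mex{3,0,1} = 2
G(21) = mex{2,1,0} = 3
G(22) = mex{3,0,1} = 2
G(23) = mex{2,1,0} = 3
G(24) = mex{3,2,1} = 0
G_A(24) = 0.
Pile B, S = {1, 3, 5, 9}:
G(0) = 0
G(1) = mex{0} = 1
G(2) = mex{1} = 0
G(3) = mex{0,0} = 1
G(4) = mex{1,1} = 0
G(5) = mex{0,0,0} = 1
G(6) = mex{1,1,1} = 0
G(7) = mex{0,0,0} = 1
G(8) = mex{1,1,1} = 0
G(9) = mex{0,0,0,0} = 1
G(10) = mex{1,1,1,1} = 0
G(11) = mex{0,0,0,0} = 1
G(12) = mex{1,1,1,1} = 0
G(13) = mex{0,0,0,0} = 1
G(14) = mex{1,1,1,1} = 0
G(15) = mex{0,0,0,0} = 1
G_B(15) = 1.
Combined Grundy value = 0 ⊕ 1 = 1.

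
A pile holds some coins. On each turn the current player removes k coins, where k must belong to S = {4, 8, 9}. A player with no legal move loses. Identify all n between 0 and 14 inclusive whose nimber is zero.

0, 1, 2, 3, 13, 14

n :  0  1  2  3  4  5  6  7  8  9 10 11 12 13 14
G :  0  0  0  0  1  1  1  1  2  2  2  2  3  0  0
P-positions are exactly the n with G(n) = 0.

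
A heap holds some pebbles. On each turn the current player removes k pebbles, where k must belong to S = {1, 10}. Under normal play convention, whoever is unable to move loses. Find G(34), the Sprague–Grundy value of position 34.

1

G(0) = 0
G(1) = mex{0} = 1
G(2) = mex{1} = 0
G(3) = mex{0} = 1
G(4) = mex{1} = 0
G(5) = mex{0} = 1
G(6) = mex{1} = 0
G(7) = mex{0} = 1
G(8) = mex{1} = 0
G(9) = mex{0} = 1
G(10) = mex{1,0} = 2
G(11) = mex{2,1} = 0
G(12) = mex{0,0} = 1
G(13) = mex{1,1} = 0
G(14) = mex{0,0} = 1
G(15) = mex{1,1} = 0
G(16) = mex{0,0} = 1
G(17) = mex{1,1} = 0
G(18) = mex{0,0} = 1
G(19) = mex{1,1} = 0
G(20) = mex{0,2} = 1
G(21) = mex{1,0} = 2
G(22) = mex{2,1} = 0
G(23) = mex{0,0} = 1
G(24) = mex{1,1} = 0
G(25) = mex{0,0} = 1
G(26) = mex{1,1} = 0
G(27) = mex{0,0} = 1
G(28) = mex{1,1} = 0
G(29) = mex{0,0} = 1
G(30) = mex{1,1} = 0
G(31) = mex{0,2} = 1
G(32) = mex{1,0} = 2
G(33) = mex{2,1} = 0
G(34) = mex{0,0} = 1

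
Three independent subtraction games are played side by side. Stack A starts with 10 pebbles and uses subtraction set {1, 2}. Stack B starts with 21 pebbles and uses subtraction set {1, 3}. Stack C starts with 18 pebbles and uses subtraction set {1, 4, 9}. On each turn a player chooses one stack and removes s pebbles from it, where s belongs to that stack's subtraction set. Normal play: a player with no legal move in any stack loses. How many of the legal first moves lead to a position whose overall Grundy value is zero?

Stack A, S = {1, 2}:
n :  0  1  2  3  4  5  6  7  8  9 10
G :  0  1  2  0  1  2  0  1  2  0  1
G_A(10) = 1.
Stack B, S = {1, 3}:
G(0) = 0
G(1) = mex{0} = 1
G(2) = mex{1} = 0
G(3) = mex{0,0} = 1
G(4) = mex{1,1} = 0
G(5) = mex{0,0} = 1
G(6) = mex{1,1} = 0
G(7) = mex{0,0} = 1
G(8) = mex{1,1} = 0
G(9) = mex{0,0} = 1
G(10) = mex{1,1} = 0
G(11) = mex{0,0} = 1
G(12) = mex{1,1} = 0
G(13) = mex{0,0} = 1
G(14) = mex{1,1} = 0
G(15) = mex{0,0} = 1
G(16) = mex{1,1} = 0
G(17) = mex{0,0} = 1
G(18) = mex{1,1} = 0
G(19) = mex{0,0} = 1
G(20) = mex{1,1} = 0
G(21) = mex{0,0} = 1
G_B(21) = 1.
Stack C, S = {1, 4, 9}:
G(0) = 0
G(1) = mex{0} = 1
G(2) = mex{1} = 0
G(3) = mex{0} = 1
G(4) = mex{1,0} = 2
G(5) = mex{2,1} = 0
G(6) = mex{0,0} = 1
G(7) = mex{1,1} = 0
G(8) = mex{0,2} = 1
G(9) = mex{1,0,0} = 2
G(10) = mex{2,1,1} = 0
G(11) = mex{0,0,0} = 1
G(12) = mex{1,1,1} = 0
G(13) = mex{0,2,2} = 1
G(14) = mex{1,0,0} = 2
G(15) = mex{2,1,1} = 0
G(16) = mex{0,0,0} = 1
G(17) = mex{1,1,1} = 0
G(18) = mex{0,2,2} = 1
G_C(18) = 1.
Combined Grundy value = 1 ⊕ 1 ⊕ 1 = 1.
A winning move leaves total XOR = 0, i.e. changes one component's Grundy value g to g ⊕ X where X is the current total.
Stack A: need g' = 1⊕1 = 0. Options: 10−1→G=0, 10−2→G=2. Hits: 1.
Stack B: need g' = 1⊕1 = 0. Options: 21−1→G=0, 21−3→G=0. Hits: 2.
Stack C: need g' = 1⊕1 = 0. Options: 18−1→G=0, 18−4→G=2, 18−9→G=2. Hits: 1.

4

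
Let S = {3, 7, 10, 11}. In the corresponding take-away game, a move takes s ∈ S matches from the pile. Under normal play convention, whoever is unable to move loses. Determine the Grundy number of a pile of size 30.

G(0) = 0
G(1) = mex{} = 0
G(2) = mex{} = 0
G(3) = mex{0} = 1
G(4) = mex{0} = 1
G(5) = mex{0} = 1
G(6) = mex{1} = 0
G(7) = mex{1,0} = 2
G(8) = mex{1,0} = 2
G(9) = mex{0,0} = 1
G(10) = mex{2,1,0} = 3
G(11) = mex{2,1,0,0} = 3
G(12) = mex{1,1,0,0} = 2
G(13) = mex{3,0,1,0} = 2
G(14) = mex{3,2,1,1} = 0
G(15) = mex{2,2,1,1} = 0
G(16) = mex{2,1,0,1} = 3
G(17) = mex{0,3,2,0} = 1
G(18) = mex{0,3,2,2} = 1
G(19) = mex{3,2,1,2} = 0
G(20) = mex{1,2,3,1} = 0
G(21) = mex{1,0,3,3} = 2
G(22) = mex{0,0,2,3} = 1
G(23) = mex{0,3,2,2} = 1
G(24) = mex{2,1,0,2} = 3
G(25) = mex{1,1,0,0} = 2
G(26) = mex{1,0,3,0} = 2
G(27) = mex{3,0,1,3} = 2
G(28) = mex{2,2,1,1} = 0
G(29) = mex{2,1,0,1} = 3
G(30) = mex{2,1,0,0} = 3

3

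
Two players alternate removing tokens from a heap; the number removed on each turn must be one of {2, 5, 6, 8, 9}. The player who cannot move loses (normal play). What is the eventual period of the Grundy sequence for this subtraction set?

G(0) = 0
G(1) = mex{} = 0
G(2) = mex{0} = 1
G(3) = mex{0} = 1
G(4) = mex{1} = 0
G(5) = mex{1,0} = 2
G(6) = mex{0,0,0} = 1
G(7) = mex{2,1,0} = 3
G(8) = mex{1,1,1,0} = 2
G(9) = mex{3,0,1,0,0} = 2
G(10) = mex{2,2,0,1,0} = 3
G(11) = mex{2,1,2,1,1} = 0
G(12) = mex{3,3,1,0,1} = 2
G(13) = mex{0,2,3,2,0} = 1
G(14) = mex{2,2,2,1,2} = 0
G(15) = mex{1,3,2,3,1} = 0
G(16) = mex{0,0,3,2,3} = 1
G(17) = mex{0,2,0,2,2} = 1
G(18) = mex{1,1,2,3,2} = 0
G(19) = mex{1,0,1,0,3} = 2
G(20) = mex{0,0,0,2,0} = 1
G(21) = mex{2,1,0,1,2} = 3
G(22) = mex{1,1,1,0,1} = 2
G(23) = mex{3,0,1,0,0} = 2
G(24) = mex{2,2,0,1,0} = 3
G(25) = mex{2,1,2,1,1} = 0
G(26) = mex{3,3,1,0,1} = 2
G(27) = mex{0,2,3,2,0} = 1
G(28) = mex{2,2,2,1,2} = 0
G(29) = mex{1,3,2,3,1} = 0
G(n+14) = G(n) holds for n = 0,…,8 (a full window of length max(S) = 9), so the sequence is purely periodic with period 14.

14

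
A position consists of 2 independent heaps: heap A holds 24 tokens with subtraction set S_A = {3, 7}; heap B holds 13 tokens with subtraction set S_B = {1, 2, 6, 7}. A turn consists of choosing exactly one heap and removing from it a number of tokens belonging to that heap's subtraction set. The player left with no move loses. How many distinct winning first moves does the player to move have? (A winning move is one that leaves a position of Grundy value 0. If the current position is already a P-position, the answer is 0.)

2

Heap A, S = {3, 7}:
G(0) = 0
G(1) = mex{} = 0
G(2) = mex{} = 0
G(3) = mex{0} = 1
G(4) = mex{0} = 1
G(5) = mex{0} = 1
G(6) = mex{1} = 0
G(7) = mex{1,0} = 2
G(8) = mex{1,0} = 2
G(9) = mex{0,0} = 1
G(10) = mex{2,1} = 0
G(11) = mex{2,1} = 0
G(12) = mex{1,1} = 0
G(13) = mex{0,0} = 1
G(14) = mex{0,2} = 1
G(15) = mex{0,2} = 1
G(16) = mex{1,1} = 0
G(17) = mex{1,0} = 2
G(18) = mex{1,0} = 2
G(19) = mex{0,0} = 1
G(20) = mex{2,1} = 0
G(21) = mex{2,1} = 0
G(22) = mex{1,1} = 0
G(23) = mex{0,0} = 1
G(24) = mex{0,2} = 1
G_A(24) = 1.
Heap B, S = {1, 2, 6, 7}:
G(0) = 0
G(1) = mex{0} = 1
G(2) = mex{1,0} = 2
G(3) = mex{2,1} = 0
G(4) = mex{0,2} = 1
G(5) = mex{1,0} = 2
G(6) = mex{2,1,0} = 3
G(7) = mex{3,2,1,0} = 4
G(8) = mex{4,3,2,1} = 0
G(9) = mex{0,4,0,2} = 1
G(10) = mex{1,0,1,0} = 2
G(11) = mex{2,1,2,1} = 0
G(12) = mex{0,2,3,2} = 1
G(13) = mex{1,0,4,3} = 2
G_B(13) = 2.
Combined Grundy value = 1 ⊕ 2 = 3.
A winning move leaves total XOR = 0, i.e. changes one component's Grundy value g to g ⊕ X where X is the current total.
Heap A: need g' = 1⊕3 = 2. Options: 24−3→G=0, 24−7→G=2. Hits: 1.
Heap B: need g' = 2⊕3 = 1. Options: 13−1→G=1, 13−2→G=0, 13−6→G=4, 13−7→G=3. Hits: 1.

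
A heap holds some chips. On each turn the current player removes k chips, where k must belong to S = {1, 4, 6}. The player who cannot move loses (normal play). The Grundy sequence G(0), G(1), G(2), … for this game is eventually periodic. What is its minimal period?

5

n :  0  1  2  3  4  5  6  7  8  9 10 11 12 13 14
G :  0  1  0  1  2  0  1  0  1  2  0  1  0  1  2
G(n+5) = G(n) holds for n = 0,…,5 (a full window of length max(S) = 6), so the sequence is purely periodic with period 5.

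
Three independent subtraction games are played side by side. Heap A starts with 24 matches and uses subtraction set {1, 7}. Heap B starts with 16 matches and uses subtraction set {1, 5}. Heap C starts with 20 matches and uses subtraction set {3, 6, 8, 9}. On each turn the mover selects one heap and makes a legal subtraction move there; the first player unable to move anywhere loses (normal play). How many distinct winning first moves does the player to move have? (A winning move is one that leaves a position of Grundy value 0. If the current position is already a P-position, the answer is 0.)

2

Heap A, S = {1, 7}:
G(0) = 0
G(1) = mex{0} = 1
G(2) = mex{1} = 0
G(3) = mex{0} = 1
G(4) = mex{1} = 0
G(5) = mex{0} = 1
G(6) = mex{1} = 0
G(7) = mex{0,0} = 1
G(8) = mex{1,1} = 0
G(9) = mex{0,0} = 1
G(10) = mex{1,1} = 0
G(11) = mex{0,0} = 1
G(12) = mex{1,1} = 0
G(13) = mex{0,0} = 1
G(14) = mex{1,1} = 0
G(15) = mex{0,0} = 1
G(16) = mex{1,1} = 0
G(17) = mex{0,0} = 1
G(18) = mex{1,1} = 0
G(19) = mex{0,0} = 1
G(20) = mex{1,1} = 0
G(21) = mex{0,0} = 1
G(22) = mex{1,1} = 0
G(23) = mex{0,0} = 1
G(24) = mex{1,1} = 0
G_A(24) = 0.
Heap B, S = {1, 5}:
n :  0  1  2  3  4  5  6  7  8  9 10 11 12 13 14 15 16
G :  0  1  0  1  0  1  0  1  0  1  0  1  0  1  0  1  0
G_B(16) = 0.
Heap C, S = {3, 6, 8, 9}:
G(0) = 0
G(1) = mex{} = 0
G(2) = mex{} = 0
G(3) = mex{0} = 1
G(4) = mex{0} = 1
G(5) = mex{0} = 1
G(6) = mex{1,0} = 2
G(7) = mex{1,0} = 2
G(8) = mex{1,0,0} = 2
G(9) = mex{2,1,0,0} = 3
G(10) = mex{2,1,0,0} = 3
G(11) = mex{2,1,1,0} = 3
G(12) = mex{3,2,1,1} = 0
G(13) = mex{3,2,1,1} = 0
G(14) = mex{3,2,2,1} = 0
G(15) = mex{0,3,2,2} = 1
G(16) = mex{0,3,2,2} = 1
G(17) = mex{0,3,3,2} = 1
G(18) = mex{1,0,3,3} = 2
G(19) = mex{1,0,3,3} = 2
G(20) = mex{1,0,0,3} = 2
G_C(20) = 2.
Combined Grundy value = 0 ⊕ 0 ⊕ 2 = 2.
A winning move leaves total XOR = 0, i.e. changes one component's Grundy value g to g ⊕ X where X is the current total.
Heap A: need g' = 0⊕2 = 2. Options: 24−1→G=1, 24−7→G=1. Hits: 0.
Heap B: need g' = 0⊕2 = 2. Options: 16−1→G=1, 16−5→G=1. Hits: 0.
Heap C: need g' = 2⊕2 = 0. Options: 20−3→G=1, 20−6→G=0, 20−8→G=0, 20−9→G=3. Hits: 2.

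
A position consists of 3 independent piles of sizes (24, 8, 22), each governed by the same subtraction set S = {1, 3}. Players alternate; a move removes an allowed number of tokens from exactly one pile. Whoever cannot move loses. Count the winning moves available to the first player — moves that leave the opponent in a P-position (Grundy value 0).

All piles use S = {1, 3}:
n :  0  1  2  3  4  5  6  7  8  9 10 11 12 13 14 15 16 17 18 19 20 21 22 23 24
G :  0  1  0  1  0  1  0  1  0  1  0  1  0  1  0  1  0  1  0  1  0  1  0  1  0
Pile A: G(24) = 0.
Pile B: G(8) = 0.
Pile C: G(22) = 0.
Combined Grundy value = 0 ⊕ 0 ⊕ 0 = 0.
A winning move leaves total XOR = 0, i.e. changes one component's Grundy value g to g ⊕ X where X is the current total.
Pile A: target g' = 0⊕0 = 0, but every legal move changes the Grundy value (mex property), so 0 moves.
Pile B: target g' = 0⊕0 = 0, but every legal move changes the Grundy value (mex property), so 0 moves.
Pile C: target g' = 0⊕0 = 0, but every legal move changes the Grundy value (mex property), so 0 moves.

0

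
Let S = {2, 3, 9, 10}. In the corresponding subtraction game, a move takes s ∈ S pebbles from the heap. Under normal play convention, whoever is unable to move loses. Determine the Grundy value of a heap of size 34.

2

n :  0  1  2  3  4  5  6  7  8  9 10 11 12 13 14 15 16 17 18 19 20 21 22 23 24 25 26 27 28 29 30 31 32 33 34
G :  0  0  1  1  2  0  0  1  1  2  2  3  0  0  1  1  2  0  0  1  1  2  2  3  0  0  1  1  2  0  0  1  1  2  2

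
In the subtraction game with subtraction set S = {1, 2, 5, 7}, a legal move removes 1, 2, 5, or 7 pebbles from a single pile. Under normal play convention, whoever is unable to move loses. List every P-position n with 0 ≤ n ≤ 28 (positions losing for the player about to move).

0, 3, 6, 9, 12, 15, 18, 21, 24, 27

n :  0  1  2  3  4  5  6  7  8  9 10 11 12 13 14 15 16 17 18 19 20 21 22 23 24 25 26 27 28
G :  0  1  2  0  1  2  0  1  2  0  1  2  0  1  2  0  1  2  0  1  2  0  1  2  0  1  2  0  1
P-positions are exactly the n with G(n) = 0.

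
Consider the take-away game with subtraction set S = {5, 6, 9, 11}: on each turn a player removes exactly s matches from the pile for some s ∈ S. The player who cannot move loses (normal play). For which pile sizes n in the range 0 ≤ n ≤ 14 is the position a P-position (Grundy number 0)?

G(0) = 0
G(1) = mex{} = 0
G(2) = mex{} = 0
G(3) = mex{} = 0
G(4) = mex{} = 0
G(5) = mex{0} = 1
G(6) = mex{0,0} = 1
G(7) = mex{0,0} = 1
G(8) = mex{0,0} = 1
G(9) = mex{0,0,0} = 1
G(10) = mex{1,0,0} = 2
G(11) = mex{1,1,0,0} = 2
G(12) = mex{1,1,0,0} = 2
G(13) = mex{1,1,0,0} = 2
G(14) = mex{1,1,1,0} = 2
P-positions are exactly the n with G(n) = 0.

0, 1, 2, 3, 4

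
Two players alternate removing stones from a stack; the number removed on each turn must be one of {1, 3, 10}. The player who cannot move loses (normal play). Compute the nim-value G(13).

0

G(0) = 0
G(1) = mex{0} = 1
G(2) = mex{1} = 0
G(3) = mex{0,0} = 1
G(4) = mex{1,1} = 0
G(5) = mex{0,0} = 1
G(6) = mex{1,1} = 0
G(7) = mex{0,0} = 1
G(8) = mex{1,1} = 0
G(9) = mex{0,0} = 1
G(10) = mex{1,1,0} = 2
G(11) = mex{2,0,1} = 3
G(12) = mex{3,1,0} = 2
G(13) = mex{2,2,1} = 0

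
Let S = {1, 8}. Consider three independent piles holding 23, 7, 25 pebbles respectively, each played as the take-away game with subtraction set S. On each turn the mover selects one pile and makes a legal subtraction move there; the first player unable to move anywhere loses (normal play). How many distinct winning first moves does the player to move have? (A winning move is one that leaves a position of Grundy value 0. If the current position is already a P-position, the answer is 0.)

All piles use S = {1, 8}:
n :  0  1  2  3  4  5  6  7  8  9 10 11 12 13 14 15 16 17 18 19 20 21 22 23 24 25
G :  0  1  0  1  0  1  0  1  2  0  1  0  1  0  1  0  1  2  0  1  0  1  0  1  0  1
Pile A: G(23) = 1.
Pile B: G(7) = 1.
Pile C: G(25) = 1.
Combined Grundy value = 1 ⊕ 1 ⊕ 1 = 1.
A winning move leaves total XOR = 0, i.e. changes one component's Grundy value g to g ⊕ X where X is the current total.
Pile A: need g' = 1⊕1 = 0. Options: 23−1→G=0, 23−8→G=0. Hits: 2.
Pile B: need g' = 1⊕1 = 0. Options: 7−1→G=0. Hits: 1.
Pile C: need g' = 1⊕1 = 0. Options: 25−1→G=0, 25−8→G=2. Hits: 1.

4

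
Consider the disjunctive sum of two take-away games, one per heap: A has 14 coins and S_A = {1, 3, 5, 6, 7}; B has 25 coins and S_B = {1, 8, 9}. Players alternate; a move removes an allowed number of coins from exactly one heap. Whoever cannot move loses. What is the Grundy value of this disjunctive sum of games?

3

Heap A, S = {1, 3, 5, 6, 7}:
n :  0  1  2  3  4  5  6  7  8  9 10 11 12 13 14
G :  0  1  0  1  0  1  2  3  2  3  2  3  0  1  0
G_A(14) = 0.
Heap B, S = {1, 8, 9}:
G(0) = 0
G(1) = mex{0} = 1
G(2) = mex{1} = 0
G(3) = mex{0} = 1
G(4) = mex{1} = 0
G(5) = mex{0} = 1
G(6) = mex{1} = 0
G(7) = mex{0} = 1
G(8) = mex{1,0} = 2
G(9) = mex{2,1,0} = 3
G(10) = mex{3,0,1} = 2
G(11) = mex{2,1,0} = 3
G(12) = mex{3,0,1} = 2
G(13) = mex{2,1,0} = 3
G(14) = mex{3,0,1} = 2
G(15) = mex{2,1,0} = 3
G(16) = mex{3,2,1} = 0
G(17) = mex{0,3,2} = 1
G(18) = mex{1,2,3} = 0
G(19) = mex{0,3,2} = 1
G(20) = mex{1,2,3} = 0
G(21) = mex{0,3,2} = 1
G(22) = mex{1,2,3} = 0
G(23) = mex{0,3,2} = 1
G(24) = mex{1,0,3} = 2
G(25) = mex{2,1,0} = 3
G_B(25) = 3.
Combined Grundy value = 0 ⊕ 3 = 3.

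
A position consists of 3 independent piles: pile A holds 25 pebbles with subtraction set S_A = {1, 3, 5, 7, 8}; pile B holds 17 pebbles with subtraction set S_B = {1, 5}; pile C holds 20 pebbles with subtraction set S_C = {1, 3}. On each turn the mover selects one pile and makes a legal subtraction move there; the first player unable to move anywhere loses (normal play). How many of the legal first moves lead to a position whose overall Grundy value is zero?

3

Pile A, S = {1, 3, 5, 7, 8}:
G(0) = 0
G(1) = mex{0} = 1
G(2) = mex{1} = 0
G(3) = mex{0,0} = 1
G(4) = mex{1,1} = 0
G(5) = mex{0,0,0} = 1
G(6) = mex{1,1,1} = 0
G(7) = mex{0,0,0,0} = 1
G(8) = mex{1,1,1,1,0} = 2
G(9) = mex{2,0,0,0,1} = 3
G(10) = mex{3,1,1,1,0} = 2
G(11) = mex{2,2,0,0,1} = 3
G(12) = mex{3,3,1,1,0} = 2
G(13) = mex{2,2,2,0,1} = 3
G(14) = mex{3,3,3,1,0} = 2
G(15) = mex{2,2,2,2,1} = 0
G(16) = mex{0,3,3,3,2} = 1
G(17) = mex{1,2,2,2,3} = 0
G(18) = mex{0,0,3,3,2} = 1
G(19) = mex{1,1,2,2,3} = 0
G(20) = mex{0,0,0,3,2} = 1
G(21) = mex{1,1,1,2,3} = 0
G(22) = mex{0,0,0,0,2} = 1
G(23) = mex{1,1,1,1,0} = 2
G(24) = mex{2,0,0,0,1} = 3
G(25) = mex{3,1,1,1,0} = 2
G_A(25) = 2.
Pile B, S = {1, 5}:
n :  0  1  2  3  4  5  6  7  8  9 10 11 12 13 14 15 16 17
G :  0  1  0  1  0  1  0  1  0  1  0  1  0  1  0  1  0  1
G_B(17) = 1.
Pile C, S = {1, 3}:
n :  0  1  2  3  4  5  6  7  8  9 10 11 12 13 14 15 16 17 18 19 20
G :  0  1  0  1  0  1  0  1  0  1  0  1  0  1  0  1  0  1  0  1  0
G_C(20) = 0.
Combined Grundy value = 2 ⊕ 1 ⊕ 0 = 3.
A winning move leaves total XOR = 0, i.e. changes one component's Grundy value g to g ⊕ X where X is the current total.
Pile A: need g' = 2⊕3 = 1. Options: 25−1→G=3, 25−3→G=1, 25−5→G=1, 25−7→G=1, 25−8→G=0. Hits: 3.
Pile B: need g' = 1⊕3 = 2. Options: 17−1→G=0, 17−5→G=0. Hits: 0.
Pile C: need g' = 0⊕3 = 3. Options: 20−1→G=1, 20−3→G=1. Hits: 0.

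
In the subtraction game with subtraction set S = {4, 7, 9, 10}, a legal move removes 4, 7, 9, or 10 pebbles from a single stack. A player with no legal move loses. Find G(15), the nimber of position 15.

0

n :  0  1  2  3  4  5  6  7  8  9 10 11 12 13 14 15
G :  0  0  0  0  1  1  1  1  2  2  2  2  3  3  0  0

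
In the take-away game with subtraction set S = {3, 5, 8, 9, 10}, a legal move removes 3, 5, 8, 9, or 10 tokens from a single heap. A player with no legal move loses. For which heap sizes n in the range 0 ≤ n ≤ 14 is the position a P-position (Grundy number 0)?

0, 1, 2, 13, 14

G(0) = 0
G(1) = mex{} = 0
G(2) = mex{} = 0
G(3) = mex{0} = 1
G(4) = mex{0} = 1
G(5) = mex{0,0} = 1
G(6) = mex{1,0} = 2
G(7) = mex{1,0} = 2
G(8) = mex{1,1,0} = 2
G(9) = mex{2,1,0,0} = 3
G(10) = mex{2,1,0,0,0} = 3
G(11) = mex{2,2,1,0,0} = 3
G(12) = mex{3,2,1,1,0} = 4
G(13) = mex{3,2,1,1,1} = 0
G(14) = mex{3,3,2,1,1} = 0
P-positions are exactly the n with G(n) = 0.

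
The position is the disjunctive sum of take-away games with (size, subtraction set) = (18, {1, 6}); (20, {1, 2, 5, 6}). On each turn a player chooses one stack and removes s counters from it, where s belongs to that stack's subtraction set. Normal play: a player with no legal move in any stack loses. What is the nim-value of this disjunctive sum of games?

Stack A, S = {1, 6}:
G(0) = 0
G(1) = mex{0} = 1
G(2) = mex{1} = 0
G(3) = mex{0} = 1
G(4) = mex{1} = 0
G(5) = mex{0} = 1
G(6) = mex{1,0} = 2
G(7) = mex{2,1} = 0
G(8) = mex{0,0} = 1
G(9) = mex{1,1} = 0
G(10) = mex{0,0} = 1
G(11) = mex{1,1} = 0
G(12) = mex{0,2} = 1
G(13) = mex{1,0} = 2
G(14) = mex{2,1} = 0
G(15) = mex{0,0} = 1
G(16) = mex{1,1} = 0
G(17) = mex{0,0} = 1
G(18) = mex{1,1} = 0
G_A(18) = 0.
Stack B, S = {1, 2, 5, 6}:
G(0) = 0
G(1) = mex{0} = 1
G(2) = mex{1,0} = 2
G(3) = mex{2,1} = 0
G(4) = mex{0,2} = 1
G(5) = mex{1,0,0} = 2
G(6) = mex{2,1,1,0} = 3
G(7) = mex{3,2,2,1} = 0
G(8) = mex{0,3,0,2} = 1
G(9) = mex{1,0,1,0} = 2
G(10) = mex{2,1,2,1} = 0
G(11) = mex{0,2,3,2} = 1
G(12) = mex{1,0,0,3} = 2
G(13) = mex{2,1,1,0} = 3
G(14) = mex{3,2,2,1} = 0
G(15) = mex{0,3,0,2} = 1
G(16) = mex{1,0,1,0} = 2
G(17) = mex{2,1,2,1} = 0
G(18) = mex{0,2,3,2} = 1
G(19) = mex{1,0,0,3} = 2
G(20) = mex{2,1,1,0} = 3
G_B(20) = 3.
Combined Grundy value = 0 ⊕ 3 = 3.

3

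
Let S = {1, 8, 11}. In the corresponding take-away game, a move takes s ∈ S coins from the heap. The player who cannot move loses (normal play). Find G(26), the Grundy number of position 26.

1

n :  0  1  2  3  4  5  6  7  8  9 10 11 12 13 14 15 16 17 18 19 20 21 22 23 24 25 26
G :  0  1  0  1  0  1  0  1  2  0  1  2  3  2  3  2  0  1  0  1  2  0  1  0  1  0  1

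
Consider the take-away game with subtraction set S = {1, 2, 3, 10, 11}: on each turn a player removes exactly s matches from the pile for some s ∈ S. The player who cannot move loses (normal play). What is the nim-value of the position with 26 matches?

G(0) = 0
G(1) = mex{0} = 1
G(2) = mex{1,0} = 2
G(3) = mex{2,1,0} = 3
G(4) = mex{3,2,1} = 0
G(5) = mex{0,3,2} = 1
G(6) = mex{1,0,3} = 2
G(7) = mex{2,1,0} = 3
G(8) = mex{3,2,1} = 0
G(9) = mex{0,3,2} = 1
G(10) = mex{1,0,3,0} = 2
G(11) = mex{2,1,0,1,0} = 3
G(12) = mex{3,2,1,2,1} = 0
G(13) = mex{0,3,2,3,2} = 1
G(14) = mex{1,0,3,0,3} = 2
G(15) = mex{2,1,0,1,0} = 3
G(16) = mex{3,2,1,2,1} = 0
G(17) = mex{0,3,2,3,2} = 1
G(18) = mex{1,0,3,0,3} = 2
G(19) = mex{2,1,0,1,0} = 3
G(20) = mex{3,2,1,2,1} = 0
G(21) = mex{0,3,2,3,2} = 1
G(22) = mex{1,0,3,0,3} = 2
G(23) = mex{2,1,0,1,0} = 3
G(24) = mex{3,2,1,2,1} = 0
G(25) = mex{0,3,2,3,2} = 1
G(26) = mex{1,0,3,0,3} = 2

2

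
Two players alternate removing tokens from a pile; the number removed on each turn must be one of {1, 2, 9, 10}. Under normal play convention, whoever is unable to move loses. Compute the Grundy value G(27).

2

G(0) = 0
G(1) = mex{0} = 1
G(2) = mex{1,0} = 2
G(3) = mex{2,1} = 0
G(4) = mex{0,2} = 1
G(5) = mex{1,0} = 2
G(6) = mex{2,1} = 0
G(7) = mex{0,2} = 1
G(8) = mex{1,0} = 2
G(9) = mex{2,1,0} = 3
G(10) = mex{3,2,1,0} = 4
G(11) = mex{4,3,2,1} = 0
G(12) = mex{0,4,0,2} = 1
G(13) = mex{1,0,1,0} = 2
G(14) = mex{2,1,2,1} = 0
G(15) = mex{0,2,0,2} = 1
G(16) = mex{1,0,1,0} = 2
G(17) = mex{2,1,2,1} = 0
G(18) = mex{0,2,3,2} = 1
G(19) = mex{1,0,4,3} = 2
G(20) = mex{2,1,0,4} = 3
G(21) = mex{3,2,1,0} = 4
G(22) = mex{4,3,2,1} = 0
G(23) = mex{0,4,0,2} = 1
G(24) = mex{1,0,1,0} = 2
G(25) = mex{2,1,2,1} = 0
G(26) = mex{0,2,0,2} = 1
G(27) = mex{1,0,1,0} = 2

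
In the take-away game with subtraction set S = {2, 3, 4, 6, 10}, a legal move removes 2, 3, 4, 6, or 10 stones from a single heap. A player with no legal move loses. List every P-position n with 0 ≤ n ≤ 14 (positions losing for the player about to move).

n :  0  1  2  3  4  5  6  7  8  9 10 11 12 13 14
G :  0  0  1  1  2  2  3  3  0  0  1  1  2  2  3
P-positions are exactly the n with G(n) = 0.

0, 1, 8, 9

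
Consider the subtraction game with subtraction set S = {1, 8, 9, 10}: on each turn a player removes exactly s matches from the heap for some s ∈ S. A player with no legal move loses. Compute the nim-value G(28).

3

n :  0  1  2  3  4  5  6  7  8  9 10 11 12 13 14 15 16 17 18 19 20 21 22 23 24 25 26 27 28
G :  0  1  0  1  0  1  0  1  2  3  2  3  2  3  2  3  4  0  1  0  1  0  1  0  1  2  3  2  3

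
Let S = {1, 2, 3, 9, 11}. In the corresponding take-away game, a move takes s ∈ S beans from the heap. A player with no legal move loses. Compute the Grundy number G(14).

2

n :  0  1  2  3  4  5  6  7  8  9 10 11 12 13 14
G :  0  1  2  3  0  1  2  3  0  1  2  3  0  1  2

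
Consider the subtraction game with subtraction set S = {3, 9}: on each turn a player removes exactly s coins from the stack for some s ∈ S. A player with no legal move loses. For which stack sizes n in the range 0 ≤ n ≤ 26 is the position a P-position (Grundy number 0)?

n :  0  1  2  3  4  5  6  7  8  9 10 11 12 13 14 15 16 17 18 19 20 21 22 23 24 25 26
G :  0  0  0  1  1  1  0  0  0  1  1  1  0  0  0  1  1  1  0  0  0  1  1  1  0  0  0
P-positions are exactly the n with G(n) = 0.

0, 1, 2, 6, 7, 8, 12, 13, 14, 18, 19, 20, 24, 25, 26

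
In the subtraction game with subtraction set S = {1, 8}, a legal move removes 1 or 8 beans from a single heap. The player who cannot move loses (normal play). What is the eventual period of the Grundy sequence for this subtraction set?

n :  0  1  2  3  4  5  6  7  8  9 10 11 12 13 14 15 16 17 18 19
G :  0  1  0  1  0  1  0  1  2  0  1  0  1  0  1  0  1  2  0  1
G(n+9) = G(n) holds for n = 0,…,7 (a full window of length max(S) = 8), so the sequence is purely periodic with period 9.

9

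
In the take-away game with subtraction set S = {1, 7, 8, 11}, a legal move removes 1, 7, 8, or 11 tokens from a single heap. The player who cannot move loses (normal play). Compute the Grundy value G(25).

G(0) = 0
G(1) = mex{0} = 1
G(2) = mex{1} = 0
G(3) = mex{0} = 1
G(4) = mex{1} = 0
G(5) = mex{0} = 1
G(6) = mex{1} = 0
G(7) = mex{0,0} = 1
G(8) = mex{1,1,0} = 2
G(9) = mex{2,0,1} = 3
G(10) = mex{3,1,0} = 2
G(11) = mex{2,0,1,0} = 3
G(12) = mex{3,1,0,1} = 2
G(13) = mex{2,0,1,0} = 3
G(14) = mex{3,1,0,1} = 2
G(15) = mex{2,2,1,0} = 3
G(16) = mex{3,3,2,1} = 0
G(17) = mex{0,2,3,0} = 1
G(18) = mex{1,3,2,1} = 0
G(19) = mex{0,2,3,2} = 1
G(20) = mex{1,3,2,3} = 0
G(21) = mex{0,2,3,2} = 1
G(22) = mex{1,3,2,3} = 0
G(23) = mex{0,0,3,2} = 1
G(24) = mex{1,1,0,3} = 2
G(25) = mex{2,0,1,2} = 3

3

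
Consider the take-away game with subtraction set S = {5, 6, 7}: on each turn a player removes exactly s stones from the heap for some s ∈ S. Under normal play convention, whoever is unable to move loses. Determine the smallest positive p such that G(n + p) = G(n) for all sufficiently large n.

12

n :  0  1  2  3  4  5  6  7  8  9 10 11 12 13 14 15 16 17 18 19 20 21 22 23 24 25
G :  0  0  0  0  0  1  1  1  1  1  2  2  0  0  0  0  0  1  1  1  1  1  2  2  0  0
G(n+12) = G(n) holds for n = 0,…,6 (a full window of length max(S) = 7), so the sequence is purely periodic with period 12.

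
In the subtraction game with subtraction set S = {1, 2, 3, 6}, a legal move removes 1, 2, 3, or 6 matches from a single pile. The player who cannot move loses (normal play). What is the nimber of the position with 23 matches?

G(0) = 0
G(1) = mex{0} = 1
G(2) = mex{1,0} = 2
G(3) = mex{2,1,0} = 3
G(4) = mex{3,2,1} = 0
G(5) = mex{0,3,2} = 1
G(6) = mex{1,0,3,0} = 2
G(7) = mex{2,1,0,1} = 3
G(8) = mex{3,2,1,2} = 0
G(9) = mex{0,3,2,3} = 1
G(10) = mex{1,0,3,0} = 2
G(11) = mex{2,1,0,1} = 3
G(12) = mex{3,2,1,2} = 0
G(13) = mex{0,3,2,3} = 1
G(14) = mex{1,0,3,0} = 2
G(15) = mex{2,1,0,1} = 3
G(16) = mex{3,2,1,2} = 0
G(17) = mex{0,3,2,3} = 1
G(18) = mex{1,0,3,0} = 2
G(19) = mex{2,1,0,1} = 3
G(20) = mex{3,2,1,2} = 0
G(21) = mex{0,3,2,3} = 1
G(22) = mex{1,0,3,0} = 2
G(23) = mex{2,1,0,1} = 3

3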